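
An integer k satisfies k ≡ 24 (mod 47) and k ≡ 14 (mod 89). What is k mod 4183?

47⁻¹ mod 89: 47*36 ≡ 1 (mod 89), so 47⁻¹ ≡ 36.
k = 24 + 47*((14 − 24)*36 mod 89) = 24 + 47*85 = 4019.

4019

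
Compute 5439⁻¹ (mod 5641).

5641 = 1*5439 + 202
5439 = 26*202 + 187
202 = 1*187 + 15
187 = 12*15 + 7
15 = 2*7 + 1
7 = 7*1 + 0
gcd(5439, 5641) = 1, so the inverse exists.
Back-substitute for 1:
1 = 1*15 − 2*7
  = −2*187 + 25*15
  = 25*202 − 27*187
  = −27*5439 + 727*202
  = 727*5641 − 754*5439
So 5439⁻¹ ≡ −754 ≡ 4887 (mod 5641).

4887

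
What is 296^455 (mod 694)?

626

455 in binary is 111000111, i.e. 455 = 256 + 128 + 64 + 4 + 2 + 1.
296^1 ≡ 296 (mod 694)
296^2 ≡ 296^2 = 87616 ≡ 172 (mod 694)
296^4 ≡ 172^2 = 29584 ≡ 436 (mod 694)
296^8 ≡ 436^2 = 190096 ≡ 634 (mod 694)
296^16 ≡ 634^2 = 401956 ≡ 130 (mod 694)
296^32 ≡ 130^2 = 16900 ≡ 244 (mod 694)
296^64 ≡ 244^2 = 59536 ≡ 546 (mod 694)
296^128 ≡ 546^2 = 298116 ≡ 390 (mod 694)
296^256 ≡ 390^2 = 152100 ≡ 114 (mod 694)
296^455 = 296^256 × 296^128 × 296^64 × 296^4 × 296^2 × 296^1 ≡ 114 × 390 × 546 × 436 × 172 × 296 (mod 694).
Accumulate the product:
114 × 390 = 44460 ≡ 44
44 × 546 = 24024 ≡ 428
428 × 436 = 186608 ≡ 616
616 × 172 = 105952 ≡ 464
464 × 296 = 137344 ≡ 626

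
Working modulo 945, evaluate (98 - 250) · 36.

198

98 - 250 = -152 ≡ 793 (mod 945)
793 · 36 = 28548 ≡ 198 (mod 945)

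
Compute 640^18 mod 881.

599

Compute successive squares:
640^1 ≡ 640 (mod 881)
640^2 ≡ 640^2 = 409600 ≡ 816 (mod 881)
640^4 ≡ 816^2 = 665856 ≡ 701 (mod 881)
640^8 ≡ 701^2 = 491401 ≡ 684 (mod 881)
640^16 ≡ 684^2 = 467856 ≡ 45 (mod 881)
640^18 = 640^16 · 640^2 ≡ 45 · 816 (mod 881).
45 · 816 = 36720 ≡ 599 (mod 881).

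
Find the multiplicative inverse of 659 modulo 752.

283

By the extended Euclidean algorithm:
752 = 1*659 + 93
659 = 7*93 + 8
93 = 11*8 + 5
8 = 1*5 + 3
5 = 1*3 + 2
3 = 1*2 + 1
2 = 2*1 + 0
gcd(659, 752) = 1, so the inverse exists.
Bézout: 1 = −248*752 + 283*659.
So 659⁻¹ ≡ 283 (mod 752).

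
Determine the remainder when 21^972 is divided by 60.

21^1 ≡ 21 (mod 60)
21^2 ≡ 21^2 = 441 ≡ 21 (mod 60)
21^4 ≡ 21^2 = 441 ≡ 21 (mod 60)
21^8 ≡ 21^2 = 441 ≡ 21 (mod 60)
21^16 ≡ 21^2 = 441 ≡ 21 (mod 60)
21^32 ≡ 21^2 = 441 ≡ 21 (mod 60)
21^64 ≡ 21^2 = 441 ≡ 21 (mod 60)
21^128 ≡ 21^2 = 441 ≡ 21 (mod 60)
21^256 ≡ 21^2 = 441 ≡ 21 (mod 60)
21^512 ≡ 21^2 = 441 ≡ 21 (mod 60)
21^972 = 21^512 * 21^256 * 21^128 * 21^64 * 21^8 * 21^4 ≡ 21 * 21 * 21 * 21 * 21 * 21 (mod 60).
Accumulate the product:
21 * 21 = 441 ≡ 21
21 * 21 = 441 ≡ 21
21 * 21 = 441 ≡ 21
21 * 21 = 441 ≡ 21
21 * 21 = 441 ≡ 21

21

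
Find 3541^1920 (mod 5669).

461

By square-and-multiply:
3541^1 ≡ 3541 (mod 5669)
3541^2 ≡ 3541^2 = 12538681 ≡ 4522 (mod 5669)
3541^4 ≡ 4522^2 = 20448484 ≡ 401 (mod 5669)
3541^8 ≡ 401^2 = 160801 ≡ 2069 (mod 5669)
3541^16 ≡ 2069^2 = 4280761 ≡ 666 (mod 5669)
3541^32 ≡ 666^2 = 443556 ≡ 1374 (mod 5669)
3541^64 ≡ 1374^2 = 1887876 ≡ 99 (mod 5669)
3541^128 ≡ 99^2 = 9801 ≡ 4132 (mod 5669)
3541^256 ≡ 4132^2 = 17073424 ≡ 4065 (mod 5669)
3541^512 ≡ 4065^2 = 16524225 ≡ 4759 (mod 5669)
3541^1024 ≡ 4759^2 = 22648081 ≡ 426 (mod 5669)
3541^1920 = 3541^1024 × 3541^512 × 3541^256 × 3541^128 ≡ 426 × 4759 × 4065 × 4132 (mod 5669).
Accumulate the product:
426 × 4759 = 2027334 ≡ 3501
3501 × 4065 = 14231565 ≡ 2375
2375 × 4132 = 9813500 ≡ 461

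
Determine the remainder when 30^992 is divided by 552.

By square-and-multiply:
30^1 ≡ 30 (mod 552)
30^2 ≡ 30^2 = 900 ≡ 348 (mod 552)
30^4 ≡ 348^2 = 121104 ≡ 216 (mod 552)
30^8 ≡ 216^2 = 46656 ≡ 288 (mod 552)
30^16 ≡ 288^2 = 82944 ≡ 144 (mod 552)
30^32 ≡ 144^2 = 20736 ≡ 312 (mod 552)
30^64 ≡ 312^2 = 97344 ≡ 192 (mod 552)
30^128 ≡ 192^2 = 36864 ≡ 432 (mod 552)
30^256 ≡ 432^2 = 186624 ≡ 48 (mod 552)
30^512 ≡ 48^2 = 2304 ≡ 96 (mod 552)
30^992 = 30^512 × 30^256 × 30^128 × 30^64 × 30^32 ≡ 96 × 48 × 432 × 192 × 312 (mod 552).
Accumulate the product:
96 × 48 = 4608 ≡ 192
192 × 432 = 82944 ≡ 144
144 × 192 = 27648 ≡ 48
48 × 312 = 14976 ≡ 72

72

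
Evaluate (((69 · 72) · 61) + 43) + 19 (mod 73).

69 · 72 = 4968 ≡ 4 (mod 73)
4 · 61 = 244 ≡ 25 (mod 73)
25 + 43 = 68
68 + 19 = 87 ≡ 14 (mod 73)

14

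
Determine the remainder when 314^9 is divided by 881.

9 in binary is 1001, i.e. 9 = 8 + 1.
314^1 ≡ 314 (mod 881)
314^2 ≡ 314^2 = 98596 ≡ 805 (mod 881)
314^4 ≡ 805^2 = 648025 ≡ 490 (mod 881)
314^8 ≡ 490^2 = 240100 ≡ 468 (mod 881)
314^9 = 314^8 × 314^1 ≡ 468 × 314 (mod 881).
468 × 314 = 146952 ≡ 706 (mod 881).

706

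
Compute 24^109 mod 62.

48

Compute successive squares:
109 in binary is 1101101, i.e. 109 = 64 + 32 + 8 + 4 + 1.
24^1 ≡ 24 (mod 62)
24^2 ≡ 24^2 = 576 ≡ 18 (mod 62)
24^4 ≡ 18^2 = 324 ≡ 14 (mod 62)
24^8 ≡ 14^2 = 196 ≡ 10 (mod 62)
24^16 ≡ 10^2 = 100 ≡ 38 (mod 62)
24^32 ≡ 38^2 = 1444 ≡ 18 (mod 62)
24^64 ≡ 18^2 = 324 ≡ 14 (mod 62)
24^109 = 24^64 × 24^32 × 24^8 × 24^4 × 24^1 ≡ 14 × 18 × 10 × 14 × 24 (mod 62).
Accumulate the product:
14 × 18 = 252 ≡ 4
4 × 10 = 40
40 × 14 = 560 ≡ 2
2 × 24 = 48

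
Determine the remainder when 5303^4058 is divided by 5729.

596

By square-and-multiply:
4058 in binary is 111111011010, i.e. 4058 = 2048 + 1024 + 512 + 256 + 128 + 64 + 16 + 8 + 2.
5303^1 ≡ 5303 (mod 5729)
5303^2 ≡ 5303^2 = 28121809 ≡ 3877 (mod 5729)
5303^4 ≡ 3877^2 = 15031129 ≡ 3962 (mod 5729)
5303^8 ≡ 3962^2 = 15697444 ≡ 5713 (mod 5729)
5303^16 ≡ 5713^2 = 32638369 ≡ 256 (mod 5729)
5303^32 ≡ 256^2 = 65536 ≡ 2517 (mod 5729)
5303^64 ≡ 2517^2 = 6335289 ≡ 4744 (mod 5729)
5303^128 ≡ 4744^2 = 22505536 ≡ 2024 (mod 5729)
5303^256 ≡ 2024^2 = 4096576 ≡ 341 (mod 5729)
5303^512 ≡ 341^2 = 116281 ≡ 1701 (mod 5729)
5303^1024 ≡ 1701^2 = 2893401 ≡ 256 (mod 5729)
5303^2048 ≡ 256^2 = 65536 ≡ 2517 (mod 5729)
5303^4058 = 5303^2048 * 5303^1024 * 5303^512 * 5303^256 * 5303^128 * 5303^64 * 5303^16 * 5303^8 * 5303^2 ≡ 2517 * 256 * 1701 * 341 * 2024 * 4744 * 256 * 5713 * 3877 (mod 5729).
Accumulate the product:
2517 * 256 = 644352 ≡ 2704
2704 * 1701 = 4599504 ≡ 4846
4846 * 341 = 1652486 ≡ 2534
2534 * 2024 = 5128816 ≡ 1361
1361 * 4744 = 6456584 ≡ 1
1 * 256 = 256
256 * 5713 = 1462528 ≡ 1633
1633 * 3877 = 6331141 ≡ 596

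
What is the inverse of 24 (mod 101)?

80

101 = 4×24 + 5
24 = 4×5 + 4
5 = 1×4 + 1
4 = 4×1 + 0
gcd(24, 101) = 1, so the inverse exists.
Back-substitute for 1:
1 = 1×5 − 1×4
  = −1×24 + 5×5
  = 5×101 − 21×24
So 24⁻¹ ≡ −21 ≡ 80 (mod 101).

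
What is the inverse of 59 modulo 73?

Apply the Euclidean algorithm and back-substitute:
73 = 1·59 + 14
59 = 4·14 + 3
14 = 4·3 + 2
3 = 1·2 + 1
2 = 2·1 + 0
gcd(59, 73) = 1, so the inverse exists.
Bézout: 1 = −21·73 + 26·59.
So 59⁻¹ ≡ 26 (mod 73).

26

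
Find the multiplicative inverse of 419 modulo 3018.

Apply the Euclidean algorithm and back-substitute:
3018 = 7·419 + 85
419 = 4·85 + 79
85 = 1·79 + 6
79 = 13·6 + 1
6 = 6·1 + 0
gcd(419, 3018) = 1, so the inverse exists.
Back-substitute for 1:
1 = 1·79 − 13·6
  = −13·85 + 14·79
  = 14·419 − 69·85
  = −69·3018 + 497·419
So 419⁻¹ ≡ 497 (mod 3018).

497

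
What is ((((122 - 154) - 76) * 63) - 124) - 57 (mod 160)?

55

122 - 154 = -32 ≡ 128 (mod 160)
128 - 76 = 52
52 * 63 = 3276 ≡ 76 (mod 160)
76 - 124 = -48 ≡ 112 (mod 160)
112 - 57 = 55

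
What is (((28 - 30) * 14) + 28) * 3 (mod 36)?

28 - 30 = -2 ≡ 34 (mod 36)
34 * 14 = 476 ≡ 8 (mod 36)
8 + 28 = 36 ≡ 0 (mod 36)
0 * 3 = 0

0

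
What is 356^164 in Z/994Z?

356^1 ≡ 356 (mod 994)
356^2 ≡ 356^2 = 126736 ≡ 498 (mod 994)
356^4 ≡ 498^2 = 248004 ≡ 498 (mod 994)
356^8 ≡ 498^2 = 248004 ≡ 498 (mod 994)
356^16 ≡ 498^2 = 248004 ≡ 498 (mod 994)
356^32 ≡ 498^2 = 248004 ≡ 498 (mod 994)
356^64 ≡ 498^2 = 248004 ≡ 498 (mod 994)
356^128 ≡ 498^2 = 248004 ≡ 498 (mod 994)
356^164 = 356^128 · 356^32 · 356^4 ≡ 498 · 498 · 498 (mod 994).
Accumulate the product:
498 · 498 = 248004 ≡ 498
498 · 498 = 248004 ≡ 498

498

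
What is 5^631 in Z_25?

0

By square-and-multiply:
631 in binary is 1001110111, i.e. 631 = 512 + 64 + 32 + 16 + 4 + 2 + 1.
5^1 ≡ 5 (mod 25)
5^2 ≡ 5^2 = 25 ≡ 0 (mod 25)
5^4 ≡ 0^2 = 0 (mod 25)
5^8 ≡ 0^2 = 0 (mod 25)
5^16 ≡ 0^2 = 0 (mod 25)
5^32 ≡ 0^2 = 0 (mod 25)
5^64 ≡ 0^2 = 0 (mod 25)
5^128 ≡ 0^2 = 0 (mod 25)
5^256 ≡ 0^2 = 0 (mod 25)
5^512 ≡ 0^2 = 0 (mod 25)
5^631 = 5^512 * 5^64 * 5^32 * 5^16 * 5^4 * 5^2 * 5^1 ≡ 0 * 0 * 0 * 0 * 0 * 0 * 5 (mod 25).
Accumulate the product:
0 * 0 = 0
0 * 0 = 0
0 * 0 = 0
0 * 0 = 0
0 * 0 = 0
0 * 5 = 0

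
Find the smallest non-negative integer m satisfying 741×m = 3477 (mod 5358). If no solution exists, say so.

gcd(741, 5358) = 57, and 57 | 3477, so solutions exist.
Divide through by 57: 13×m mod 94 = 61.
13⁻¹ ≡ 29 (mod 94).
m ≡ 29×61 ≡ 77 (mod 94).
The smallest non-negative solution is m = 77.

77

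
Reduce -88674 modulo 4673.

113

-88674 = -19×4673 + 113, so -88674 ≡ 113 (mod 4673).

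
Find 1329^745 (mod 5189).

745 in binary is 1011101001, i.e. 745 = 512 + 128 + 64 + 32 + 8 + 1.
1329^1 ≡ 1329 (mod 5189)
1329^2 ≡ 1329^2 = 1766241 ≡ 1981 (mod 5189)
1329^4 ≡ 1981^2 = 3924361 ≡ 1477 (mod 5189)
1329^8 ≡ 1477^2 = 2181529 ≡ 2149 (mod 5189)
1329^16 ≡ 2149^2 = 4618201 ≡ 5180 (mod 5189)
1329^32 ≡ 5180^2 = 26832400 ≡ 81 (mod 5189)
1329^64 ≡ 81^2 = 6561 ≡ 1372 (mod 5189)
1329^128 ≡ 1372^2 = 1882384 ≡ 3966 (mod 5189)
1329^256 ≡ 3966^2 = 15729156 ≡ 1297 (mod 5189)
1329^512 ≡ 1297^2 = 1682209 ≡ 973 (mod 5189)
1329^745 = 1329^512 · 1329^128 · 1329^64 · 1329^32 · 1329^8 · 1329^1 ≡ 973 · 3966 · 1372 · 81 · 2149 · 1329 (mod 5189).
Accumulate the product:
973 · 3966 = 3858918 ≡ 3491
3491 · 1372 = 4789652 ≡ 205
205 · 81 = 16605 ≡ 1038
1038 · 2149 = 2230662 ≡ 4581
4581 · 1329 = 6088149 ≡ 1452

1452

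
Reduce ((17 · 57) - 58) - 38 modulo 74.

59

17 · 57 = 969 ≡ 7 (mod 74)
7 - 58 = -51 ≡ 23 (mod 74)
23 - 38 = -15 ≡ 59 (mod 74)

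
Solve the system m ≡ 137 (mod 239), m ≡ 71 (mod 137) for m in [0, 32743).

21169

239⁻¹ mod 137: 239*90 ≡ 1 (mod 137), so 239⁻¹ ≡ 90.
m = 137 + 239*((71 − 137)*90 mod 137) = 137 + 239*88 = 21169.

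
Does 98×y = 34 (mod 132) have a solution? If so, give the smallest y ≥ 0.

gcd(98, 132) = 2, and 2 | 34, so solutions exist.
Divide through by 2: 49×y ≡ 17 (mod 66).
49⁻¹ ≡ 31 (mod 66).
y ≡ 31×17 ≡ 65 (mod 66).
The smallest non-negative solution is y = 65.

65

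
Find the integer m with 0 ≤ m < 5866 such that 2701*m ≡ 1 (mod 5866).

4311

5866 = 2·2701 + 464
2701 = 5·464 + 381
464 = 1·381 + 83
381 = 4·83 + 49
83 = 1·49 + 34
49 = 1·34 + 15
34 = 2·15 + 4
15 = 3·4 + 3
4 = 1·3 + 1
3 = 3·1 + 0
gcd(2701, 5866) = 1, so the inverse exists.
Back-substitute for 1:
1 = 1·4 − 1·3
  = −1·15 + 4·4
  = 4·34 − 9·15
  = −9·49 + 13·34
  = 13·83 − 22·49
  = −22·381 + 101·83
  = 101·464 − 123·381
  = −123·2701 + 716·464
  = 716·5866 − 1555·2701
So 2701⁻¹ ≡ −1555 ≡ 4311 (mod 5866).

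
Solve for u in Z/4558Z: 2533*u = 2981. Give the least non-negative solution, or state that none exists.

577

gcd(2533, 4558) = 1, so a unique solution mod 4558 exists.
2533⁻¹ ≡ 3257 (mod 4558).
u ≡ 3257*2981 ≡ 577 (mod 4558).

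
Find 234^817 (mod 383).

By square-and-multiply:
817 in binary is 1100110001, i.e. 817 = 512 + 256 + 32 + 16 + 1.
234^1 ≡ 234 (mod 383)
234^2 ≡ 234^2 = 54756 ≡ 370 (mod 383)
234^4 ≡ 370^2 = 136900 ≡ 169 (mod 383)
234^8 ≡ 169^2 = 28561 ≡ 219 (mod 383)
234^16 ≡ 219^2 = 47961 ≡ 86 (mod 383)
234^32 ≡ 86^2 = 7396 ≡ 119 (mod 383)
234^64 ≡ 119^2 = 14161 ≡ 373 (mod 383)
234^128 ≡ 373^2 = 139129 ≡ 100 (mod 383)
234^256 ≡ 100^2 = 10000 ≡ 42 (mod 383)
234^512 ≡ 42^2 = 1764 ≡ 232 (mod 383)
234^817 = 234^512 · 234^256 · 234^32 · 234^16 · 234^1 ≡ 232 · 42 · 119 · 86 · 234 (mod 383).
Accumulate the product:
232 · 42 = 9744 ≡ 169
169 · 119 = 20111 ≡ 195
195 · 86 = 16770 ≡ 301
301 · 234 = 70434 ≡ 345

345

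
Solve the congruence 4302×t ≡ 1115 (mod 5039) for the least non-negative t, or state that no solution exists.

gcd(4302, 5039) = 1, so a unique solution mod 5039 exists.
4302⁻¹ ≡ 4745 (mod 5039).
t ≡ 4745×1115 ≡ 4764 (mod 5039).

4764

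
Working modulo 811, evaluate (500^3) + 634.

(500)^3 ≡ 570 (mod 811)
570 + 634 = 1204 ≡ 393 (mod 811)

393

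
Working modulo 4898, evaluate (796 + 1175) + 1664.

3635

796 + 1175 = 1971
1971 + 1664 = 3635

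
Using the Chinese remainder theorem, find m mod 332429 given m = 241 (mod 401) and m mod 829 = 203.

284550

401⁻¹ mod 829: 401*614 ≡ 1 (mod 829), so 401⁻¹ ≡ 614.
m = 241 + 401*((203 − 241)*614 mod 829) = 241 + 401*709 = 284550.
Check: 284550 mod 401 = 241, 284550 mod 829 = 203. ✓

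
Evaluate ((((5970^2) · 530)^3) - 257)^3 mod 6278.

5677

(5970)^2 ≡ 694 (mod 6278)
694 · 530 = 367820 ≡ 3696 (mod 6278)
(3696)^3 ≡ 3604 (mod 6278)
3604 - 257 = 3347
(3347)^3 ≡ 5677 (mod 6278)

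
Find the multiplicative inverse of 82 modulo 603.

478

603 = 7*82 + 29
82 = 2*29 + 24
29 = 1*24 + 5
24 = 4*5 + 4
5 = 1*4 + 1
4 = 4*1 + 0
gcd(82, 603) = 1, so the inverse exists.
Bézout: 1 = 17*603 − 125*82.
So 82⁻¹ ≡ −125 ≡ 478 (mod 603).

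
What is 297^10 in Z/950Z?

297^1 ≡ 297 (mod 950)
297^2 ≡ 297^2 = 88209 ≡ 809 (mod 950)
297^4 ≡ 809^2 = 654481 ≡ 881 (mod 950)
297^8 ≡ 881^2 = 776161 ≡ 11 (mod 950)
297^10 = 297^8 * 297^2 ≡ 11 * 809 (mod 950).
11 * 809 = 8899 ≡ 349 (mod 950).

349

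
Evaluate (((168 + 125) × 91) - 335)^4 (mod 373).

168 + 125 = 293
293 × 91 = 26663 ≡ 180 (mod 373)
180 - 335 = -155 ≡ 218 (mod 373)
(218)^4 ≡ 283 (mod 373)

283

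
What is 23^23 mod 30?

17

Using repeated squaring:
23 in binary is 10111, i.e. 23 = 16 + 4 + 2 + 1.
23^1 ≡ 23 (mod 30)
23^2 ≡ 23^2 = 529 ≡ 19 (mod 30)
23^4 ≡ 19^2 = 361 ≡ 1 (mod 30)
23^8 ≡ 1^2 = 1 (mod 30)
23^16 ≡ 1^2 = 1 (mod 30)
23^23 = 23^16 · 23^4 · 23^2 · 23^1 ≡ 1 · 1 · 19 · 23 (mod 30).
Accumulate the product:
1 · 1 = 1
1 · 19 = 19
19 · 23 = 437 ≡ 17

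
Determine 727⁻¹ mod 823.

60

Run the extended Euclidean algorithm:
823 = 1×727 + 96
727 = 7×96 + 55
96 = 1×55 + 41
55 = 1×41 + 14
41 = 2×14 + 13
14 = 1×13 + 1
13 = 13×1 + 0
gcd(727, 823) = 1, so the inverse exists.
Back-substitute for 1:
1 = 1×14 − 1×13
  = −1×41 + 3×14
  = 3×55 − 4×41
  = −4×96 + 7×55
  = 7×727 − 53×96
  = −53×823 + 60×727
So 727⁻¹ ≡ 60 (mod 823).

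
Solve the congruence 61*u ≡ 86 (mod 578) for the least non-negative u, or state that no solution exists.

352

gcd(61, 578) = 1, so a unique solution mod 578 exists.
61⁻¹ ≡ 199 (mod 578).
u ≡ 199*86 ≡ 352 (mod 578).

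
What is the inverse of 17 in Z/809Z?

238

Run the extended Euclidean algorithm:
809 = 47·17 + 10
17 = 1·10 + 7
10 = 1·7 + 3
7 = 2·3 + 1
3 = 3·1 + 0
gcd(17, 809) = 1, so the inverse exists.
Bézout: 1 = −5·809 + 238·17.
So 17⁻¹ ≡ 238 (mod 809).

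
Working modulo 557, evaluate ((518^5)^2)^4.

(518)^5 ≡ 332 (mod 557)
(332)^2 ≡ 495 (mod 557)
(495)^4 ≡ 240 (mod 557)

240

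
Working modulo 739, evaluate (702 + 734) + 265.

702 + 734 = 1436 ≡ 697 (mod 739)
697 + 265 = 962 ≡ 223 (mod 739)

223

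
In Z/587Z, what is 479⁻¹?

Apply the Euclidean algorithm and back-substitute:
587 = 1×479 + 108
479 = 4×108 + 47
108 = 2×47 + 14
47 = 3×14 + 5
14 = 2×5 + 4
5 = 1×4 + 1
4 = 4×1 + 0
gcd(479, 587) = 1, so the inverse exists.
Back-substitute for 1:
1 = 1×5 − 1×4
  = −1×14 + 3×5
  = 3×47 − 10×14
  = −10×108 + 23×47
  = 23×479 − 102×108
  = −102×587 + 125×479
So 479⁻¹ ≡ 125 (mod 587).

125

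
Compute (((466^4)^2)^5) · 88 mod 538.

140

(466)^4 ≡ 218 (mod 538)
(218)^2 ≡ 180 (mod 538)
(180)^5 ≡ 454 (mod 538)
454 · 88 = 39952 ≡ 140 (mod 538)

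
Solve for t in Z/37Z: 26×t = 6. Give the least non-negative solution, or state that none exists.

23

gcd(26, 37) = 1, so a unique solution mod 37 exists.
26⁻¹ ≡ 10 (mod 37).
t ≡ 10×6 ≡ 23 (mod 37).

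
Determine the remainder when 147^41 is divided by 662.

63

41 in binary is 101001, i.e. 41 = 32 + 8 + 1.
147^1 ≡ 147 (mod 662)
147^2 ≡ 147^2 = 21609 ≡ 425 (mod 662)
147^4 ≡ 425^2 = 180625 ≡ 561 (mod 662)
147^8 ≡ 561^2 = 314721 ≡ 271 (mod 662)
147^16 ≡ 271^2 = 73441 ≡ 621 (mod 662)
147^32 ≡ 621^2 = 385641 ≡ 357 (mod 662)
147^41 = 147^32 * 147^8 * 147^1 ≡ 357 * 271 * 147 (mod 662).
Accumulate the product:
357 * 271 = 96747 ≡ 95
95 * 147 = 13965 ≡ 63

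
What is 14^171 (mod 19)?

Using repeated squaring:
14^1 ≡ 14 (mod 19)
14^2 ≡ 14^2 = 196 ≡ 6 (mod 19)
14^4 ≡ 6^2 = 36 ≡ 17 (mod 19)
14^8 ≡ 17^2 = 289 ≡ 4 (mod 19)
14^16 ≡ 4^2 = 16 (mod 19)
14^32 ≡ 16^2 = 256 ≡ 9 (mod 19)
14^64 ≡ 9^2 = 81 ≡ 5 (mod 19)
14^128 ≡ 5^2 = 25 ≡ 6 (mod 19)
14^171 = 14^128 * 14^32 * 14^8 * 14^2 * 14^1 ≡ 6 * 9 * 4 * 6 * 14 (mod 19).
Accumulate the product:
6 * 9 = 54 ≡ 16
16 * 4 = 64 ≡ 7
7 * 6 = 42 ≡ 4
4 * 14 = 56 ≡ 18

18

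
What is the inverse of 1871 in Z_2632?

2632 = 1*1871 + 761
1871 = 2*761 + 349
761 = 2*349 + 63
349 = 5*63 + 34
63 = 1*34 + 29
34 = 1*29 + 5
29 = 5*5 + 4
5 = 1*4 + 1
4 = 4*1 + 0
gcd(1871, 2632) = 1, so the inverse exists.
Bézout: 1 = −386*2632 + 543*1871.
So 1871⁻¹ ≡ 543 (mod 2632).

543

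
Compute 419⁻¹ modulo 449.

449 = 1×419 + 30
419 = 13×30 + 29
30 = 1×29 + 1
29 = 29×1 + 0
gcd(419, 449) = 1, so the inverse exists.
Bézout: 1 = 14×449 − 15×419.
So 419⁻¹ ≡ −15 ≡ 434 (mod 449).

434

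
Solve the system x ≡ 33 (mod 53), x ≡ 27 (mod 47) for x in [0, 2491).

2471

53⁻¹ mod 47: 53·8 ≡ 1 (mod 47), so 53⁻¹ ≡ 8.
x = 33 + 53·((27 − 33)·8 mod 47) = 33 + 53·46 = 2471.
Check: 2471 mod 53 = 33, 2471 mod 47 = 27. ✓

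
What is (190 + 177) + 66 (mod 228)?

205

190 + 177 = 367 ≡ 139 (mod 228)
139 + 66 = 205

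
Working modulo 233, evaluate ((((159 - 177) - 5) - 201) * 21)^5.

159 - 177 = -18 ≡ 215 (mod 233)
215 - 5 = 210
210 - 201 = 9
9 * 21 = 189
(189)^5 ≡ 11 (mod 233)

11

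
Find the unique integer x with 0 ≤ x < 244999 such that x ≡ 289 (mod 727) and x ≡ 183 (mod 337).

243834

727⁻¹ mod 337: 727×248 ≡ 1 (mod 337), so 727⁻¹ ≡ 248.
x = 289 + 727×((183 − 289)×248 mod 337) = 289 + 727×335 = 243834.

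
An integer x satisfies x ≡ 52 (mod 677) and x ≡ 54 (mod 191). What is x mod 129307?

677⁻¹ mod 191: 677×90 ≡ 1 (mod 191), so 677⁻¹ ≡ 90.
x = 52 + 677×((54 − 52)×90 mod 191) = 52 + 677×180 = 121912.
Check: 121912 mod 677 = 52, 121912 mod 191 = 54. ✓

121912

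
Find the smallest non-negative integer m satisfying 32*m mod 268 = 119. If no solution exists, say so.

gcd(32, 268) = 4, and 4 does not divide 119.
So the congruence has no solution.

no solution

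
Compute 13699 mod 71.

13699 = 192×71 + 67, so 13699 ≡ 67 (mod 71).

67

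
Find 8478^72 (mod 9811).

72 in binary is 1001000, i.e. 72 = 64 + 8.
8478^1 ≡ 8478 (mod 9811)
8478^2 ≡ 8478^2 = 71876484 ≡ 1098 (mod 9811)
8478^4 ≡ 1098^2 = 1205604 ≡ 8662 (mod 9811)
8478^8 ≡ 8662^2 = 75030244 ≡ 5527 (mod 9811)
8478^16 ≡ 5527^2 = 30547729 ≡ 6086 (mod 9811)
8478^32 ≡ 6086^2 = 37039396 ≡ 2871 (mod 9811)
8478^64 ≡ 2871^2 = 8242641 ≡ 1401 (mod 9811)
8478^72 = 8478^64 × 8478^8 ≡ 1401 × 5527 (mod 9811).
1401 × 5527 = 7743327 ≡ 2448 (mod 9811).

2448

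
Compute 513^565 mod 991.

Using repeated squaring:
565 in binary is 1000110101, i.e. 565 = 512 + 32 + 16 + 4 + 1.
513^1 ≡ 513 (mod 991)
513^2 ≡ 513^2 = 263169 ≡ 554 (mod 991)
513^4 ≡ 554^2 = 306916 ≡ 697 (mod 991)
513^8 ≡ 697^2 = 485809 ≡ 219 (mod 991)
513^16 ≡ 219^2 = 47961 ≡ 393 (mod 991)
513^32 ≡ 393^2 = 154449 ≡ 844 (mod 991)
513^64 ≡ 844^2 = 712336 ≡ 798 (mod 991)
513^128 ≡ 798^2 = 636804 ≡ 582 (mod 991)
513^256 ≡ 582^2 = 338724 ≡ 793 (mod 991)
513^512 ≡ 793^2 = 628849 ≡ 555 (mod 991)
513^565 = 513^512 * 513^32 * 513^16 * 513^4 * 513^1 ≡ 555 * 844 * 393 * 697 * 513 (mod 991).
Accumulate the product:
555 * 844 = 468420 ≡ 668
668 * 393 = 262524 ≡ 900
900 * 697 = 627300 ≡ 988
988 * 513 = 506844 ≡ 443

443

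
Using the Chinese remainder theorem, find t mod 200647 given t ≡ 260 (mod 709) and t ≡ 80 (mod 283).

709⁻¹ mod 283: 709×95 ≡ 1 (mod 283), so 709⁻¹ ≡ 95.
t = 260 + 709×((80 − 260)×95 mod 283) = 260 + 709×163 = 115827.
Check: 115827 mod 709 = 260, 115827 mod 283 = 80. ✓

115827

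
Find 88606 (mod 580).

88606 = 152×580 + 446, so 88606 ≡ 446 (mod 580).

446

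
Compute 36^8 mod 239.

36^1 ≡ 36 (mod 239)
36^2 ≡ 36^2 = 1296 ≡ 101 (mod 239)
36^4 ≡ 101^2 = 10201 ≡ 163 (mod 239)
36^8 ≡ 163^2 = 26569 ≡ 40 (mod 239)
So 36^8 ≡ 40 (mod 239).

40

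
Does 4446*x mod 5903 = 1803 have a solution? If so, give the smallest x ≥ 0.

gcd(4446, 5903) = 1, so a unique solution mod 5903 exists.
4446⁻¹ ≡ 551 (mod 5903).
x ≡ 551*1803 ≡ 1749 (mod 5903).

1749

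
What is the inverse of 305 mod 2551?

2459

2551 = 8*305 + 111
305 = 2*111 + 83
111 = 1*83 + 28
83 = 2*28 + 27
28 = 1*27 + 1
27 = 27*1 + 0
gcd(305, 2551) = 1, so the inverse exists.
Back-substitute for 1:
1 = 1*28 − 1*27
  = −1*83 + 3*28
  = 3*111 − 4*83
  = −4*305 + 11*111
  = 11*2551 − 92*305
So 305⁻¹ ≡ −92 ≡ 2459 (mod 2551).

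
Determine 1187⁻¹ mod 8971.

8971 = 7×1187 + 662
1187 = 1×662 + 525
662 = 1×525 + 137
525 = 3×137 + 114
137 = 1×114 + 23
114 = 4×23 + 22
23 = 1×22 + 1
22 = 22×1 + 0
gcd(1187, 8971) = 1, so the inverse exists.
Back-substitute for 1:
1 = 1×23 − 1×22
  = −1×114 + 5×23
  = 5×137 − 6×114
  = −6×525 + 23×137
  = 23×662 − 29×525
  = −29×1187 + 52×662
  = 52×8971 − 393×1187
So 1187⁻¹ ≡ −393 ≡ 8578 (mod 8971).

8578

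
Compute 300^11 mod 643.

286

Compute successive squares:
11 in binary is 1011, i.e. 11 = 8 + 2 + 1.
300^1 ≡ 300 (mod 643)
300^2 ≡ 300^2 = 90000 ≡ 623 (mod 643)
300^4 ≡ 623^2 = 388129 ≡ 400 (mod 643)
300^8 ≡ 400^2 = 160000 ≡ 536 (mod 643)
300^11 = 300^8 * 300^2 * 300^1 ≡ 536 * 623 * 300 (mod 643).
Accumulate the product:
536 * 623 = 333928 ≡ 211
211 * 300 = 63300 ≡ 286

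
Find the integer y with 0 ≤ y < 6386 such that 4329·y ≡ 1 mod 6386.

1099

6386 = 1*4329 + 2057
4329 = 2*2057 + 215
2057 = 9*215 + 122
215 = 1*122 + 93
122 = 1*93 + 29
93 = 3*29 + 6
29 = 4*6 + 5
6 = 1*5 + 1
5 = 5*1 + 0
gcd(4329, 6386) = 1, so the inverse exists.
Bézout: 1 = −745*6386 + 1099*4329.
So 4329⁻¹ ≡ 1099 (mod 6386).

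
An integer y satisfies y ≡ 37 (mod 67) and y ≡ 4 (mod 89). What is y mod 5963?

3119

67⁻¹ mod 89: 67*4 ≡ 1 (mod 89), so 67⁻¹ ≡ 4.
y = 37 + 67*((4 − 37)*4 mod 89) = 37 + 67*46 = 3119.
Check: 3119 mod 67 = 37, 3119 mod 89 = 4. ✓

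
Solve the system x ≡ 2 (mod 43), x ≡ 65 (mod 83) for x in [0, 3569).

43⁻¹ mod 83: 43*56 ≡ 1 (mod 83), so 43⁻¹ ≡ 56.
x = 2 + 43*((65 − 2)*56 mod 83) = 2 + 43*42 = 1808.

1808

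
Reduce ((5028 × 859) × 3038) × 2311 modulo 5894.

2044

5028 × 859 = 4319052 ≡ 4644 (mod 5894)
4644 × 3038 = 14108472 ≡ 4130 (mod 5894)
4130 × 2311 = 9544430 ≡ 2044 (mod 5894)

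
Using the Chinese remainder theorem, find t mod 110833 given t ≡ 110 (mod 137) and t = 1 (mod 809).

137⁻¹ mod 809: 137·685 ≡ 1 (mod 809), so 137⁻¹ ≡ 685.
t = 110 + 137·((1 − 110)·685 mod 809) = 110 + 137·572 = 78474.

78474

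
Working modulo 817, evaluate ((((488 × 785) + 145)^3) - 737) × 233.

630

488 × 785 = 383080 ≡ 724 (mod 817)
724 + 145 = 869 ≡ 52 (mod 817)
(52)^3 ≡ 84 (mod 817)
84 - 737 = -653 ≡ 164 (mod 817)
164 × 233 = 38212 ≡ 630 (mod 817)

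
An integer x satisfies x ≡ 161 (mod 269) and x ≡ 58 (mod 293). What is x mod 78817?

269⁻¹ mod 293: 269·61 ≡ 1 (mod 293), so 269⁻¹ ≡ 61.
x = 161 + 269·((58 − 161)·61 mod 293) = 161 + 269·163 = 44008.

44008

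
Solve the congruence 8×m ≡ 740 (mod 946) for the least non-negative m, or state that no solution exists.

329

gcd(8, 946) = 2, and 2 | 740, so solutions exist.
Divide through by 2: 4×m mod 473 = 370.
4⁻¹ ≡ 355 (mod 473).
m ≡ 355×370 ≡ 329 (mod 473).
The smallest non-negative solution is m = 329.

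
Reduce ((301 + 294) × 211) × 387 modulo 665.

350

301 + 294 = 595
595 × 211 = 125545 ≡ 525 (mod 665)
525 × 387 = 203175 ≡ 350 (mod 665)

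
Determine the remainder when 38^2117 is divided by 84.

38^1 ≡ 38 (mod 84)
38^2 ≡ 38^2 = 1444 ≡ 16 (mod 84)
38^4 ≡ 16^2 = 256 ≡ 4 (mod 84)
38^8 ≡ 4^2 = 16 (mod 84)
38^16 ≡ 16^2 = 256 ≡ 4 (mod 84)
38^32 ≡ 4^2 = 16 (mod 84)
38^64 ≡ 16^2 = 256 ≡ 4 (mod 84)
38^128 ≡ 4^2 = 16 (mod 84)
38^256 ≡ 16^2 = 256 ≡ 4 (mod 84)
38^512 ≡ 4^2 = 16 (mod 84)
38^1024 ≡ 16^2 = 256 ≡ 4 (mod 84)
38^2048 ≡ 4^2 = 16 (mod 84)
38^2117 = 38^2048 * 38^64 * 38^4 * 38^1 ≡ 16 * 4 * 4 * 38 (mod 84).
Accumulate the product:
16 * 4 = 64
64 * 4 = 256 ≡ 4
4 * 38 = 152 ≡ 68

68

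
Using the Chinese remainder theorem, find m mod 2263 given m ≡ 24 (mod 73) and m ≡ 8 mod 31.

73⁻¹ mod 31: 73*17 ≡ 1 (mod 31), so 73⁻¹ ≡ 17.
m = 24 + 73*((8 − 24)*17 mod 31) = 24 + 73*7 = 535.
Check: 535 mod 73 = 24, 535 mod 31 = 8. ✓

535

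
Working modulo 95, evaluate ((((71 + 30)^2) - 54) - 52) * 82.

55

71 + 30 = 101 ≡ 6 (mod 95)
(6)^2 ≡ 36 (mod 95)
36 - 54 = -18 ≡ 77 (mod 95)
77 - 52 = 25
25 * 82 = 2050 ≡ 55 (mod 95)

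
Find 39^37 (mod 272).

167

Using repeated squaring:
39^1 ≡ 39 (mod 272)
39^2 ≡ 39^2 = 1521 ≡ 161 (mod 272)
39^4 ≡ 161^2 = 25921 ≡ 81 (mod 272)
39^8 ≡ 81^2 = 6561 ≡ 33 (mod 272)
39^16 ≡ 33^2 = 1089 ≡ 1 (mod 272)
39^32 ≡ 1^2 = 1 (mod 272)
39^37 = 39^32 · 39^4 · 39^1 ≡ 1 · 81 · 39 (mod 272).
Accumulate the product:
1 · 81 = 81
81 · 39 = 3159 ≡ 167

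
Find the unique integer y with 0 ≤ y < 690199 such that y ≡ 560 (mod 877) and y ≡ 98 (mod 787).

502204

877⁻¹ mod 787: 877*411 ≡ 1 (mod 787), so 877⁻¹ ≡ 411.
y = 560 + 877*((98 − 560)*411 mod 787) = 560 + 877*572 = 502204.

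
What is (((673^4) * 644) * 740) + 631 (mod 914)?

57

(673)^4 ≡ 393 (mod 914)
393 * 644 = 253092 ≡ 828 (mod 914)
828 * 740 = 612720 ≡ 340 (mod 914)
340 + 631 = 971 ≡ 57 (mod 914)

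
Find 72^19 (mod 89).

5

19 in binary is 10011, i.e. 19 = 16 + 2 + 1.
72^1 ≡ 72 (mod 89)
72^2 ≡ 72^2 = 5184 ≡ 22 (mod 89)
72^4 ≡ 22^2 = 484 ≡ 39 (mod 89)
72^8 ≡ 39^2 = 1521 ≡ 8 (mod 89)
72^16 ≡ 8^2 = 64 (mod 89)
72^19 = 72^16 × 72^2 × 72^1 ≡ 64 × 22 × 72 (mod 89).
Accumulate the product:
64 × 22 = 1408 ≡ 73
73 × 72 = 5256 ≡ 5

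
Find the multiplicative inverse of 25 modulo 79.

19

Apply the Euclidean algorithm and back-substitute:
79 = 3·25 + 4
25 = 6·4 + 1
4 = 4·1 + 0
gcd(25, 79) = 1, so the inverse exists.
Bézout: 1 = −6·79 + 19·25.
So 25⁻¹ ≡ 19 (mod 79).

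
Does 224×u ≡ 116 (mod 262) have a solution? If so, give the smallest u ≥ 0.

gcd(224, 262) = 2, and 2 | 116, so solutions exist.
Divide through by 2: 112×u ≡ 58 mod 131.
112⁻¹ ≡ 62 (mod 131).
u ≡ 62×58 ≡ 59 (mod 131).
The smallest non-negative solution is u = 59.

59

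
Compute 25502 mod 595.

25502 = 42×595 + 512, so 25502 ≡ 512 (mod 595).

512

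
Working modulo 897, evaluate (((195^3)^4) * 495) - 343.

8

(195)^3 ≡ 273 (mod 897)
(273)^4 ≡ 702 (mod 897)
702 * 495 = 347490 ≡ 351 (mod 897)
351 - 343 = 8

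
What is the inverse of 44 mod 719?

Apply the Euclidean algorithm and back-substitute:
719 = 16×44 + 15
44 = 2×15 + 14
15 = 1×14 + 1
14 = 14×1 + 0
gcd(44, 719) = 1, so the inverse exists.
Back-substitute for 1:
1 = 1×15 − 1×14
  = −1×44 + 3×15
  = 3×719 − 49×44
So 44⁻¹ ≡ −49 ≡ 670 (mod 719).

670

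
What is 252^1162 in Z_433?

Using repeated squaring:
252^1 ≡ 252 (mod 433)
252^2 ≡ 252^2 = 63504 ≡ 286 (mod 433)
252^4 ≡ 286^2 = 81796 ≡ 392 (mod 433)
252^8 ≡ 392^2 = 153664 ≡ 382 (mod 433)
252^16 ≡ 382^2 = 145924 ≡ 3 (mod 433)
252^32 ≡ 3^2 = 9 (mod 433)
252^64 ≡ 9^2 = 81 (mod 433)
252^128 ≡ 81^2 = 6561 ≡ 66 (mod 433)
252^256 ≡ 66^2 = 4356 ≡ 26 (mod 433)
252^512 ≡ 26^2 = 676 ≡ 243 (mod 433)
252^1024 ≡ 243^2 = 59049 ≡ 161 (mod 433)
252^1162 = 252^1024 · 252^128 · 252^8 · 252^2 ≡ 161 · 66 · 382 · 286 (mod 433).
Accumulate the product:
161 · 66 = 10626 ≡ 234
234 · 382 = 89388 ≡ 190
190 · 286 = 54340 ≡ 215

215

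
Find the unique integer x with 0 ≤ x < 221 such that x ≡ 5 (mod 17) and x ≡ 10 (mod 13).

192

17⁻¹ mod 13: 17×10 ≡ 1 (mod 13), so 17⁻¹ ≡ 10.
x = 5 + 17×((10 − 5)×10 mod 13) = 5 + 17×11 = 192.
Check: 192 mod 17 = 5, 192 mod 13 = 10. ✓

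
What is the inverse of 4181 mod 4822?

4822 = 1·4181 + 641
4181 = 6·641 + 335
641 = 1·335 + 306
335 = 1·306 + 29
306 = 10·29 + 16
29 = 1·16 + 13
16 = 1·13 + 3
13 = 4·3 + 1
3 = 3·1 + 0
gcd(4181, 4822) = 1, so the inverse exists.
Back-substitute for 1:
1 = 1·13 − 4·3
  = −4·16 + 5·13
  = 5·29 − 9·16
  = −9·306 + 95·29
  = 95·335 − 104·306
  = −104·641 + 199·335
  = 199·4181 − 1298·641
  = −1298·4822 + 1497·4181
So 4181⁻¹ ≡ 1497 (mod 4822).

1497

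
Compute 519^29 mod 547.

Using repeated squaring:
29 in binary is 11101, i.e. 29 = 16 + 8 + 4 + 1.
519^1 ≡ 519 (mod 547)
519^2 ≡ 519^2 = 269361 ≡ 237 (mod 547)
519^4 ≡ 237^2 = 56169 ≡ 375 (mod 547)
519^8 ≡ 375^2 = 140625 ≡ 46 (mod 547)
519^16 ≡ 46^2 = 2116 ≡ 475 (mod 547)
519^29 = 519^16 * 519^8 * 519^4 * 519^1 ≡ 475 * 46 * 375 * 519 (mod 547).
Accumulate the product:
475 * 46 = 21850 ≡ 517
517 * 375 = 193875 ≡ 237
237 * 519 = 123003 ≡ 475

475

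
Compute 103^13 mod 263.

52

By square-and-multiply:
13 in binary is 1101, i.e. 13 = 8 + 4 + 1.
103^1 ≡ 103 (mod 263)
103^2 ≡ 103^2 = 10609 ≡ 89 (mod 263)
103^4 ≡ 89^2 = 7921 ≡ 31 (mod 263)
103^8 ≡ 31^2 = 961 ≡ 172 (mod 263)
103^13 = 103^8 * 103^4 * 103^1 ≡ 172 * 31 * 103 (mod 263).
Accumulate the product:
172 * 31 = 5332 ≡ 72
72 * 103 = 7416 ≡ 52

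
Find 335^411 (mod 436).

411 in binary is 110011011, i.e. 411 = 256 + 128 + 16 + 8 + 2 + 1.
335^1 ≡ 335 (mod 436)
335^2 ≡ 335^2 = 112225 ≡ 173 (mod 436)
335^4 ≡ 173^2 = 29929 ≡ 281 (mod 436)
335^8 ≡ 281^2 = 78961 ≡ 45 (mod 436)
335^16 ≡ 45^2 = 2025 ≡ 281 (mod 436)
335^32 ≡ 281^2 = 78961 ≡ 45 (mod 436)
335^64 ≡ 45^2 = 2025 ≡ 281 (mod 436)
335^128 ≡ 281^2 = 78961 ≡ 45 (mod 436)
335^256 ≡ 45^2 = 2025 ≡ 281 (mod 436)
335^411 = 335^256 * 335^128 * 335^16 * 335^8 * 335^2 * 335^1 ≡ 281 * 45 * 281 * 45 * 173 * 335 (mod 436).
Accumulate the product:
281 * 45 = 12645 ≡ 1
1 * 281 = 281
281 * 45 = 12645 ≡ 1
1 * 173 = 173
173 * 335 = 57955 ≡ 403

403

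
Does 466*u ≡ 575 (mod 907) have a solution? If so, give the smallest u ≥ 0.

46

gcd(466, 907) = 1, so a unique solution mod 907 exists.
466⁻¹ ≡ 508 (mod 907).
u ≡ 508*575 ≡ 46 (mod 907).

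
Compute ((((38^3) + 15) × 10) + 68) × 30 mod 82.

(38)^3 ≡ 14 (mod 82)
14 + 15 = 29
29 × 10 = 290 ≡ 44 (mod 82)
44 + 68 = 112 ≡ 30 (mod 82)
30 × 30 = 900 ≡ 80 (mod 82)

80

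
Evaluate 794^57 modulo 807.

596

Compute successive squares:
57 in binary is 111001, i.e. 57 = 32 + 16 + 8 + 1.
794^1 ≡ 794 (mod 807)
794^2 ≡ 794^2 = 630436 ≡ 169 (mod 807)
794^4 ≡ 169^2 = 28561 ≡ 316 (mod 807)
794^8 ≡ 316^2 = 99856 ≡ 595 (mod 807)
794^16 ≡ 595^2 = 354025 ≡ 559 (mod 807)
794^32 ≡ 559^2 = 312481 ≡ 172 (mod 807)
794^57 = 794^32 * 794^16 * 794^8 * 794^1 ≡ 172 * 559 * 595 * 794 (mod 807).
Accumulate the product:
172 * 559 = 96148 ≡ 115
115 * 595 = 68425 ≡ 637
637 * 794 = 505778 ≡ 596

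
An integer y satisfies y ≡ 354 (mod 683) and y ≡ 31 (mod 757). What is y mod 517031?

683⁻¹ mod 757: 683×624 ≡ 1 (mod 757), so 683⁻¹ ≡ 624.
y = 354 + 683×((31 − 354)×624 mod 757) = 354 + 683×567 = 387615.

387615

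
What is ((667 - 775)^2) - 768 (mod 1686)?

667 - 775 = -108 ≡ 1578 (mod 1686)
(1578)^2 ≡ 1548 (mod 1686)
1548 - 768 = 780

780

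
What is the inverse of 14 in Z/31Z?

31 = 2·14 + 3
14 = 4·3 + 2
3 = 1·2 + 1
2 = 2·1 + 0
gcd(14, 31) = 1, so the inverse exists.
Back-substitute for 1:
1 = 1·3 − 1·2
  = −1·14 + 5·3
  = 5·31 − 11·14
So 14⁻¹ ≡ −11 ≡ 20 (mod 31).

20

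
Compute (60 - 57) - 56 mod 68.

60 - 57 = 3
3 - 56 = -53 ≡ 15 (mod 68)

15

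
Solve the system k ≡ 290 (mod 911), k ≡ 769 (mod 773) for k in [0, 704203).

457612

911⁻¹ mod 773: 911*745 ≡ 1 (mod 773), so 911⁻¹ ≡ 745.
k = 290 + 911*((769 − 290)*745 mod 773) = 290 + 911*502 = 457612.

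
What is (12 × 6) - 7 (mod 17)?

14

12 × 6 = 72 ≡ 4 (mod 17)
4 - 7 = -3 ≡ 14 (mod 17)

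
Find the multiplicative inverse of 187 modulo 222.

19

Run the extended Euclidean algorithm:
222 = 1*187 + 35
187 = 5*35 + 12
35 = 2*12 + 11
12 = 1*11 + 1
11 = 11*1 + 0
gcd(187, 222) = 1, so the inverse exists.
Back-substitute for 1:
1 = 1*12 − 1*11
  = −1*35 + 3*12
  = 3*187 − 16*35
  = −16*222 + 19*187
So 187⁻¹ ≡ 19 (mod 222).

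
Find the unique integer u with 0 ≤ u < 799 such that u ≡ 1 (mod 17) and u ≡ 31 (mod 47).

783

17⁻¹ mod 47: 17·36 ≡ 1 (mod 47), so 17⁻¹ ≡ 36.
u = 1 + 17·((31 − 1)·36 mod 47) = 1 + 17·46 = 783.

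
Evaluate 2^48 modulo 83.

38

2^1 ≡ 2 (mod 83)
2^2 ≡ 2^2 = 4 (mod 83)
2^4 ≡ 4^2 = 16 (mod 83)
2^8 ≡ 16^2 = 256 ≡ 7 (mod 83)
2^16 ≡ 7^2 = 49 (mod 83)
2^32 ≡ 49^2 = 2401 ≡ 77 (mod 83)
2^48 = 2^32 × 2^16 ≡ 77 × 49 (mod 83).
77 × 49 = 3773 ≡ 38 (mod 83).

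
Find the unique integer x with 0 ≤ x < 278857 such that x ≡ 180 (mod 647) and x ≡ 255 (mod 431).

97230

647⁻¹ mod 431: 647·2 ≡ 1 (mod 431), so 647⁻¹ ≡ 2.
x = 180 + 647·((255 − 180)·2 mod 431) = 180 + 647·150 = 97230.
Check: 97230 mod 647 = 180, 97230 mod 431 = 255. ✓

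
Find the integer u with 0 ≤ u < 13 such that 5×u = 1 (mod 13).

8

Apply the Euclidean algorithm and back-substitute:
13 = 2×5 + 3
5 = 1×3 + 2
3 = 1×2 + 1
2 = 2×1 + 0
gcd(5, 13) = 1, so the inverse exists.
Back-substitute for 1:
1 = 1×3 − 1×2
  = −1×5 + 2×3
  = 2×13 − 5×5
So 5⁻¹ ≡ −5 ≡ 8 (mod 13).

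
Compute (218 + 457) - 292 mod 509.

383

218 + 457 = 675 ≡ 166 (mod 509)
166 - 292 = -126 ≡ 383 (mod 509)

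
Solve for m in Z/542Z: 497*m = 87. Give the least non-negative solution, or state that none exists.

251

gcd(497, 542) = 1, so a unique solution mod 542 exists.
497⁻¹ ≡ 277 (mod 542).
m ≡ 277*87 ≡ 251 (mod 542).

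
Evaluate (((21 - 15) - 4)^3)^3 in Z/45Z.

17

21 - 15 = 6
6 - 4 = 2
(2)^3 ≡ 8 (mod 45)
(8)^3 ≡ 17 (mod 45)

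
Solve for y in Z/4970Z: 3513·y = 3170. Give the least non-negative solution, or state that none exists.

4040

gcd(3513, 4970) = 1, so a unique solution mod 4970 exists.
3513⁻¹ ≡ 307 (mod 4970).
y ≡ 307·3170 ≡ 4040 (mod 4970).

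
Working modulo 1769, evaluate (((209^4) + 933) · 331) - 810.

(209)^4 ≡ 513 (mod 1769)
513 + 933 = 1446
1446 · 331 = 478626 ≡ 996 (mod 1769)
996 - 810 = 186

186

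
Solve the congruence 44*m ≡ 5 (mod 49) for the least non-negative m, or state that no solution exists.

48

gcd(44, 49) = 1, so a unique solution mod 49 exists.
44⁻¹ ≡ 39 (mod 49).
m ≡ 39*5 ≡ 48 (mod 49).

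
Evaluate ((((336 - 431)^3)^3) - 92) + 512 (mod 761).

336 - 431 = -95 ≡ 666 (mod 761)
(666)^3 ≡ 272 (mod 761)
(272)^3 ≡ 525 (mod 761)
525 - 92 = 433
433 + 512 = 945 ≡ 184 (mod 761)

184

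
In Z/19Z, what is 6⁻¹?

16

19 = 3*6 + 1
6 = 6*1 + 0
gcd(6, 19) = 1, so the inverse exists.
Bézout: 1 = 1*19 − 3*6.
So 6⁻¹ ≡ −3 ≡ 16 (mod 19).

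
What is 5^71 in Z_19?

71 in binary is 1000111, i.e. 71 = 64 + 4 + 2 + 1.
5^1 ≡ 5 (mod 19)
5^2 ≡ 5^2 = 25 ≡ 6 (mod 19)
5^4 ≡ 6^2 = 36 ≡ 17 (mod 19)
5^8 ≡ 17^2 = 289 ≡ 4 (mod 19)
5^16 ≡ 4^2 = 16 (mod 19)
5^32 ≡ 16^2 = 256 ≡ 9 (mod 19)
5^64 ≡ 9^2 = 81 ≡ 5 (mod 19)
5^71 = 5^64 × 5^4 × 5^2 × 5^1 ≡ 5 × 17 × 6 × 5 (mod 19).
Accumulate the product:
5 × 17 = 85 ≡ 9
9 × 6 = 54 ≡ 16
16 × 5 = 80 ≡ 4

4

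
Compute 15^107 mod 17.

Compute successive squares:
15^1 ≡ 15 (mod 17)
15^2 ≡ 15^2 = 225 ≡ 4 (mod 17)
15^4 ≡ 4^2 = 16 (mod 17)
15^8 ≡ 16^2 = 256 ≡ 1 (mod 17)
15^16 ≡ 1^2 = 1 (mod 17)
15^32 ≡ 1^2 = 1 (mod 17)
15^64 ≡ 1^2 = 1 (mod 17)
15^107 = 15^64 · 15^32 · 15^8 · 15^2 · 15^1 ≡ 1 · 1 · 1 · 4 · 15 (mod 17).
Accumulate the product:
1 · 1 = 1
1 · 1 = 1
1 · 4 = 4
4 · 15 = 60 ≡ 9

9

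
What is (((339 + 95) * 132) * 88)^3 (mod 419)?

150

339 + 95 = 434 ≡ 15 (mod 419)
15 * 132 = 1980 ≡ 304 (mod 419)
304 * 88 = 26752 ≡ 355 (mod 419)
(355)^3 ≡ 150 (mod 419)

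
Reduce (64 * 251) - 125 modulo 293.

64 * 251 = 16064 ≡ 242 (mod 293)
242 - 125 = 117

117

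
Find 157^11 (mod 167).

132

Using repeated squaring:
11 in binary is 1011, i.e. 11 = 8 + 2 + 1.
157^1 ≡ 157 (mod 167)
157^2 ≡ 157^2 = 24649 ≡ 100 (mod 167)
157^4 ≡ 100^2 = 10000 ≡ 147 (mod 167)
157^8 ≡ 147^2 = 21609 ≡ 66 (mod 167)
157^11 = 157^8 * 157^2 * 157^1 ≡ 66 * 100 * 157 (mod 167).
Accumulate the product:
66 * 100 = 6600 ≡ 87
87 * 157 = 13659 ≡ 132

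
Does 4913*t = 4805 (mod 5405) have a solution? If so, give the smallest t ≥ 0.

1715

gcd(4913, 5405) = 1, so a unique solution mod 5405 exists.
4913⁻¹ ≡ 3087 (mod 5405).
t ≡ 3087*4805 ≡ 1715 (mod 5405).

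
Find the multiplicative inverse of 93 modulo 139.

3

Apply the Euclidean algorithm and back-substitute:
139 = 1×93 + 46
93 = 2×46 + 1
46 = 46×1 + 0
gcd(93, 139) = 1, so the inverse exists.
Back-substitute for 1:
1 = 1×93 − 2×46
  = −2×139 + 3×93
So 93⁻¹ ≡ 3 (mod 139).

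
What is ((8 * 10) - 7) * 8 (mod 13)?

8 * 10 = 80 ≡ 2 (mod 13)
2 - 7 = -5 ≡ 8 (mod 13)
8 * 8 = 64 ≡ 12 (mod 13)

12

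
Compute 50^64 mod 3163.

50^1 ≡ 50 (mod 3163)
50^2 ≡ 50^2 = 2500 (mod 3163)
50^4 ≡ 2500^2 = 6250000 ≡ 3075 (mod 3163)
50^8 ≡ 3075^2 = 9455625 ≡ 1418 (mod 3163)
50^16 ≡ 1418^2 = 2010724 ≡ 2219 (mod 3163)
50^32 ≡ 2219^2 = 4923961 ≡ 2333 (mod 3163)
50^64 ≡ 2333^2 = 5442889 ≡ 2529 (mod 3163)
So 50^64 ≡ 2529 (mod 3163).

2529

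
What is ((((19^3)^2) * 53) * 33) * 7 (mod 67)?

(19)^3 ≡ 25 (mod 67)
(25)^2 ≡ 22 (mod 67)
22 * 53 = 1166 ≡ 27 (mod 67)
27 * 33 = 891 ≡ 20 (mod 67)
20 * 7 = 140 ≡ 6 (mod 67)

6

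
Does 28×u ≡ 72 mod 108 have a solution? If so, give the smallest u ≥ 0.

gcd(28, 108) = 4, and 4 | 72, so solutions exist.
Divide through by 4: 7×u = 18 (mod 27).
7⁻¹ ≡ 4 (mod 27).
u ≡ 4×18 ≡ 18 (mod 27).
The smallest non-negative solution is u = 18.

18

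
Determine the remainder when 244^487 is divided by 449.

Compute successive squares:
487 in binary is 111100111, i.e. 487 = 256 + 128 + 64 + 32 + 4 + 2 + 1.
244^1 ≡ 244 (mod 449)
244^2 ≡ 244^2 = 59536 ≡ 268 (mod 449)
244^4 ≡ 268^2 = 71824 ≡ 433 (mod 449)
244^8 ≡ 433^2 = 187489 ≡ 256 (mod 449)
244^16 ≡ 256^2 = 65536 ≡ 431 (mod 449)
244^32 ≡ 431^2 = 185761 ≡ 324 (mod 449)
244^64 ≡ 324^2 = 104976 ≡ 359 (mod 449)
244^128 ≡ 359^2 = 128881 ≡ 18 (mod 449)
244^256 ≡ 18^2 = 324 (mod 449)
244^487 = 244^256 · 244^128 · 244^64 · 244^32 · 244^4 · 244^2 · 244^1 ≡ 324 · 18 · 359 · 324 · 433 · 268 · 244 (mod 449).
Accumulate the product:
324 · 18 = 5832 ≡ 444
444 · 359 = 159396 ≡ 1
1 · 324 = 324
324 · 433 = 140292 ≡ 204
204 · 268 = 54672 ≡ 343
343 · 244 = 83692 ≡ 178

178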